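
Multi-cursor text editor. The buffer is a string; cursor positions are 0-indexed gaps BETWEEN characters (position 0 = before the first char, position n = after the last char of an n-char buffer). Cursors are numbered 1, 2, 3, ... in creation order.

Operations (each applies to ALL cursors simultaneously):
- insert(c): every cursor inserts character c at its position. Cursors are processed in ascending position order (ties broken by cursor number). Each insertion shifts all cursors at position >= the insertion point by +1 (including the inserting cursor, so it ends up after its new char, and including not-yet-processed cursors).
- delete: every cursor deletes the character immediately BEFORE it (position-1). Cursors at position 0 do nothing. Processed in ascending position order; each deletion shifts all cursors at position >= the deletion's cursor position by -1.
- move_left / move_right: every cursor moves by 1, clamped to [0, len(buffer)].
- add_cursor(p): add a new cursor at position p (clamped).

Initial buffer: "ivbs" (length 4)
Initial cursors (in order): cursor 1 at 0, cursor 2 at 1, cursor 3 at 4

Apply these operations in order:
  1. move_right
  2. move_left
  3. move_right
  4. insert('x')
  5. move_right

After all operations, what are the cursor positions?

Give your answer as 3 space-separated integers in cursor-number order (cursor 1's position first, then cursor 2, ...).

Answer: 3 5 7

Derivation:
After op 1 (move_right): buffer="ivbs" (len 4), cursors c1@1 c2@2 c3@4, authorship ....
After op 2 (move_left): buffer="ivbs" (len 4), cursors c1@0 c2@1 c3@3, authorship ....
After op 3 (move_right): buffer="ivbs" (len 4), cursors c1@1 c2@2 c3@4, authorship ....
After op 4 (insert('x')): buffer="ixvxbsx" (len 7), cursors c1@2 c2@4 c3@7, authorship .1.2..3
After op 5 (move_right): buffer="ixvxbsx" (len 7), cursors c1@3 c2@5 c3@7, authorship .1.2..3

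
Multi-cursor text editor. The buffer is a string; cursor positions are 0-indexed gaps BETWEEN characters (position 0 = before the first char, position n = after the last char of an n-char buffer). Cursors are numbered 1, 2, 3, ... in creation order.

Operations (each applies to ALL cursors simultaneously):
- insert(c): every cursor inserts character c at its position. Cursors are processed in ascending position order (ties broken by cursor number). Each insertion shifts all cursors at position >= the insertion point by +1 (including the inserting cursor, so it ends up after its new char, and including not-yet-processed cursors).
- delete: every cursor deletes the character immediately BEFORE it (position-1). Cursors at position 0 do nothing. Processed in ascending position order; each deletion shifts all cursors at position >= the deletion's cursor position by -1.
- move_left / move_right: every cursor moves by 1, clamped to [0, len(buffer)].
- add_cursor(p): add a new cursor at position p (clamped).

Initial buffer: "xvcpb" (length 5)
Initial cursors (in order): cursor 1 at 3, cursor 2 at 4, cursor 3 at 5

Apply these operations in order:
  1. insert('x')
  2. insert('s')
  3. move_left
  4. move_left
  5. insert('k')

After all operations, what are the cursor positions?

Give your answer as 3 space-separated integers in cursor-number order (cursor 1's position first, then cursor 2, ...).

After op 1 (insert('x')): buffer="xvcxpxbx" (len 8), cursors c1@4 c2@6 c3@8, authorship ...1.2.3
After op 2 (insert('s')): buffer="xvcxspxsbxs" (len 11), cursors c1@5 c2@8 c3@11, authorship ...11.22.33
After op 3 (move_left): buffer="xvcxspxsbxs" (len 11), cursors c1@4 c2@7 c3@10, authorship ...11.22.33
After op 4 (move_left): buffer="xvcxspxsbxs" (len 11), cursors c1@3 c2@6 c3@9, authorship ...11.22.33
After op 5 (insert('k')): buffer="xvckxspkxsbkxs" (len 14), cursors c1@4 c2@8 c3@12, authorship ...111.222.333

Answer: 4 8 12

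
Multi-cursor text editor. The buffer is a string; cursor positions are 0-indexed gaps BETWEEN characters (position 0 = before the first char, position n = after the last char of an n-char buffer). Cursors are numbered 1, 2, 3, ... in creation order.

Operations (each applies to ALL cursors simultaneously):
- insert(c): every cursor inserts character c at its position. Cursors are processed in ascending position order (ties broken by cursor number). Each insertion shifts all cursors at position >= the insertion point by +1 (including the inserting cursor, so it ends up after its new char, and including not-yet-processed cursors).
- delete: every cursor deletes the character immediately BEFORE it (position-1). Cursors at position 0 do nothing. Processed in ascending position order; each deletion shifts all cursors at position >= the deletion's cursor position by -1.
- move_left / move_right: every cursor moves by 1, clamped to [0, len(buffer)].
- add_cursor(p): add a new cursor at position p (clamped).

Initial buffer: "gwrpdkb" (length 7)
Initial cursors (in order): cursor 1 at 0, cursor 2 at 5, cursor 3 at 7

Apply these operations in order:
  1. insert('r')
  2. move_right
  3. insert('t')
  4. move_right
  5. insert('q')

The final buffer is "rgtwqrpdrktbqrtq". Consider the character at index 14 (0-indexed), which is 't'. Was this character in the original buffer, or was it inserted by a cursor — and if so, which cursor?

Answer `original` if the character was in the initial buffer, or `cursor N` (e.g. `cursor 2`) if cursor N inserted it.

After op 1 (insert('r')): buffer="rgwrpdrkbr" (len 10), cursors c1@1 c2@7 c3@10, authorship 1.....2..3
After op 2 (move_right): buffer="rgwrpdrkbr" (len 10), cursors c1@2 c2@8 c3@10, authorship 1.....2..3
After op 3 (insert('t')): buffer="rgtwrpdrktbrt" (len 13), cursors c1@3 c2@10 c3@13, authorship 1.1....2.2.33
After op 4 (move_right): buffer="rgtwrpdrktbrt" (len 13), cursors c1@4 c2@11 c3@13, authorship 1.1....2.2.33
After op 5 (insert('q')): buffer="rgtwqrpdrktbqrtq" (len 16), cursors c1@5 c2@13 c3@16, authorship 1.1.1...2.2.2333
Authorship (.=original, N=cursor N): 1 . 1 . 1 . . . 2 . 2 . 2 3 3 3
Index 14: author = 3

Answer: cursor 3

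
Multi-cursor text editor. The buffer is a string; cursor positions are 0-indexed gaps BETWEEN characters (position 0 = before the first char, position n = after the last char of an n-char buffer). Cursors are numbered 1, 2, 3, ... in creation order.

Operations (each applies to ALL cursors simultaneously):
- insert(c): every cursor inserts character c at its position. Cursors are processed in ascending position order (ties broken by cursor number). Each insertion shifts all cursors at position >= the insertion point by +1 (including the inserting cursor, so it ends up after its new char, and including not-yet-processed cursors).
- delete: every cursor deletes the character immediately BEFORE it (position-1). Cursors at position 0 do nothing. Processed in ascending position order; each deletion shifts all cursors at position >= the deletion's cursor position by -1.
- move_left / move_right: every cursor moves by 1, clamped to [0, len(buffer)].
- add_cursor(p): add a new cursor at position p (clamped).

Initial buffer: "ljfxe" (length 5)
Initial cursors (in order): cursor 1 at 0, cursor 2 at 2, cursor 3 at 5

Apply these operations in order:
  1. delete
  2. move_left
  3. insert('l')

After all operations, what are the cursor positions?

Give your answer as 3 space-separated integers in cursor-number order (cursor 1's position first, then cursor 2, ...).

Answer: 2 2 5

Derivation:
After op 1 (delete): buffer="lfx" (len 3), cursors c1@0 c2@1 c3@3, authorship ...
After op 2 (move_left): buffer="lfx" (len 3), cursors c1@0 c2@0 c3@2, authorship ...
After op 3 (insert('l')): buffer="lllflx" (len 6), cursors c1@2 c2@2 c3@5, authorship 12..3.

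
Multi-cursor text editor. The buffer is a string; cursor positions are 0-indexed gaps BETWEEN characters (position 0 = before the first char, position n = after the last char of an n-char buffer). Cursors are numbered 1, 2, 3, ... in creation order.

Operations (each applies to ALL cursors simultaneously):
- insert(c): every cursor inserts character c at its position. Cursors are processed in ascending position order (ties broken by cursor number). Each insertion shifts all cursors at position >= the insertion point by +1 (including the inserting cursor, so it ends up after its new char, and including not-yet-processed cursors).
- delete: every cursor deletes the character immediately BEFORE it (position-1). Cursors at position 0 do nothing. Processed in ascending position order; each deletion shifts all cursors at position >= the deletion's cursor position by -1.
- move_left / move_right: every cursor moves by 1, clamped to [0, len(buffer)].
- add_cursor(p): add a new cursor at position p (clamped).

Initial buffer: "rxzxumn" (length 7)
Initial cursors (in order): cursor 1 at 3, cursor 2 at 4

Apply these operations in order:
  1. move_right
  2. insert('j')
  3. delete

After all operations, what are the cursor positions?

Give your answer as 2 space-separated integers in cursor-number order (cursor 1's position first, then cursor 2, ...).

After op 1 (move_right): buffer="rxzxumn" (len 7), cursors c1@4 c2@5, authorship .......
After op 2 (insert('j')): buffer="rxzxjujmn" (len 9), cursors c1@5 c2@7, authorship ....1.2..
After op 3 (delete): buffer="rxzxumn" (len 7), cursors c1@4 c2@5, authorship .......

Answer: 4 5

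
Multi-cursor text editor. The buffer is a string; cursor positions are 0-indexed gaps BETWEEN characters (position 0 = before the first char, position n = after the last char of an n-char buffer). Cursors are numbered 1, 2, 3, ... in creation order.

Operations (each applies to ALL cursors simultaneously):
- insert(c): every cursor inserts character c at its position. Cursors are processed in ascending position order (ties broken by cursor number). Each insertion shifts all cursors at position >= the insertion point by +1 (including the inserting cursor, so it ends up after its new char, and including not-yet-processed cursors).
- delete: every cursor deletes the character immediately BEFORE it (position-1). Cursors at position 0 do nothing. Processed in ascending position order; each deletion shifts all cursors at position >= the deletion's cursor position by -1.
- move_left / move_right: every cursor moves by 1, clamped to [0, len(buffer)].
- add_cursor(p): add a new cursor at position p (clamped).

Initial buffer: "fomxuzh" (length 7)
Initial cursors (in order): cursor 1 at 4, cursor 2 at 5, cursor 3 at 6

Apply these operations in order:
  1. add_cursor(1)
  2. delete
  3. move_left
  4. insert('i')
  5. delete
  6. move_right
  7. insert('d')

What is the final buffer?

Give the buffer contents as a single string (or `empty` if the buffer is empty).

Answer: odmdddh

Derivation:
After op 1 (add_cursor(1)): buffer="fomxuzh" (len 7), cursors c4@1 c1@4 c2@5 c3@6, authorship .......
After op 2 (delete): buffer="omh" (len 3), cursors c4@0 c1@2 c2@2 c3@2, authorship ...
After op 3 (move_left): buffer="omh" (len 3), cursors c4@0 c1@1 c2@1 c3@1, authorship ...
After op 4 (insert('i')): buffer="ioiiimh" (len 7), cursors c4@1 c1@5 c2@5 c3@5, authorship 4.123..
After op 5 (delete): buffer="omh" (len 3), cursors c4@0 c1@1 c2@1 c3@1, authorship ...
After op 6 (move_right): buffer="omh" (len 3), cursors c4@1 c1@2 c2@2 c3@2, authorship ...
After op 7 (insert('d')): buffer="odmdddh" (len 7), cursors c4@2 c1@6 c2@6 c3@6, authorship .4.123.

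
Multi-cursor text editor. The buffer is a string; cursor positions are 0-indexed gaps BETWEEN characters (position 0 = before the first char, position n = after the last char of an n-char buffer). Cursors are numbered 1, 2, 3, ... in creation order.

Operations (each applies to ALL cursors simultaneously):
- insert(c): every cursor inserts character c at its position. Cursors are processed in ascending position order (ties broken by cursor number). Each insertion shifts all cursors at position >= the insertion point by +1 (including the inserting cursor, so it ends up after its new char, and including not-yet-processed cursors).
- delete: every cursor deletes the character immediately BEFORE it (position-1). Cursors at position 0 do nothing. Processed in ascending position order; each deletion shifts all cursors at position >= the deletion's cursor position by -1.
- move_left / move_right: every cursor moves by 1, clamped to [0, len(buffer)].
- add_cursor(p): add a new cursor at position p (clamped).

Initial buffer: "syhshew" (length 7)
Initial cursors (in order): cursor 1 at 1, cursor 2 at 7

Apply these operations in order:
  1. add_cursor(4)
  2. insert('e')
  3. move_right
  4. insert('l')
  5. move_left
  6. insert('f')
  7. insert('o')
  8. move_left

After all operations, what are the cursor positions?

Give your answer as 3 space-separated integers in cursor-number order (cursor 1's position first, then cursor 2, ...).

Answer: 4 17 11

Derivation:
After op 1 (add_cursor(4)): buffer="syhshew" (len 7), cursors c1@1 c3@4 c2@7, authorship .......
After op 2 (insert('e')): buffer="seyhsehewe" (len 10), cursors c1@2 c3@6 c2@10, authorship .1...3...2
After op 3 (move_right): buffer="seyhsehewe" (len 10), cursors c1@3 c3@7 c2@10, authorship .1...3...2
After op 4 (insert('l')): buffer="seylhsehlewel" (len 13), cursors c1@4 c3@9 c2@13, authorship .1.1..3.3..22
After op 5 (move_left): buffer="seylhsehlewel" (len 13), cursors c1@3 c3@8 c2@12, authorship .1.1..3.3..22
After op 6 (insert('f')): buffer="seyflhsehflewefl" (len 16), cursors c1@4 c3@10 c2@15, authorship .1.11..3.33..222
After op 7 (insert('o')): buffer="seyfolhsehfolewefol" (len 19), cursors c1@5 c3@12 c2@18, authorship .1.111..3.333..2222
After op 8 (move_left): buffer="seyfolhsehfolewefol" (len 19), cursors c1@4 c3@11 c2@17, authorship .1.111..3.333..2222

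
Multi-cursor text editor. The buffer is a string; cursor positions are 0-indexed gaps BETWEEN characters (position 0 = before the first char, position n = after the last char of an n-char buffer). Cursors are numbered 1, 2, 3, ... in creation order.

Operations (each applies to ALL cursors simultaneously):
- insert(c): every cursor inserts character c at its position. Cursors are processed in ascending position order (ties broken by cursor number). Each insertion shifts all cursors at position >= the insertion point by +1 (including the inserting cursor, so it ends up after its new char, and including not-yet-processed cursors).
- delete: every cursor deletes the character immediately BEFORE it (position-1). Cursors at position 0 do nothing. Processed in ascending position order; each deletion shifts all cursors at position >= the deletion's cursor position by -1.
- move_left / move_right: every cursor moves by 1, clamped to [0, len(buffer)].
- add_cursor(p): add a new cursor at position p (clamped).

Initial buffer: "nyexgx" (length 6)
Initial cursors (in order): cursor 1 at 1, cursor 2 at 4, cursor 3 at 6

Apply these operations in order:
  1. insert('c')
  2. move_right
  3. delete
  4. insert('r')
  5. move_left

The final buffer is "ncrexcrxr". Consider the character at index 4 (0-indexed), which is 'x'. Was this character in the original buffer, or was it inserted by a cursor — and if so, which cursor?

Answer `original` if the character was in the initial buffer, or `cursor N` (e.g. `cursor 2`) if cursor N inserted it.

After op 1 (insert('c')): buffer="ncyexcgxc" (len 9), cursors c1@2 c2@6 c3@9, authorship .1...2..3
After op 2 (move_right): buffer="ncyexcgxc" (len 9), cursors c1@3 c2@7 c3@9, authorship .1...2..3
After op 3 (delete): buffer="ncexcx" (len 6), cursors c1@2 c2@5 c3@6, authorship .1..2.
After op 4 (insert('r')): buffer="ncrexcrxr" (len 9), cursors c1@3 c2@7 c3@9, authorship .11..22.3
After op 5 (move_left): buffer="ncrexcrxr" (len 9), cursors c1@2 c2@6 c3@8, authorship .11..22.3
Authorship (.=original, N=cursor N): . 1 1 . . 2 2 . 3
Index 4: author = original

Answer: original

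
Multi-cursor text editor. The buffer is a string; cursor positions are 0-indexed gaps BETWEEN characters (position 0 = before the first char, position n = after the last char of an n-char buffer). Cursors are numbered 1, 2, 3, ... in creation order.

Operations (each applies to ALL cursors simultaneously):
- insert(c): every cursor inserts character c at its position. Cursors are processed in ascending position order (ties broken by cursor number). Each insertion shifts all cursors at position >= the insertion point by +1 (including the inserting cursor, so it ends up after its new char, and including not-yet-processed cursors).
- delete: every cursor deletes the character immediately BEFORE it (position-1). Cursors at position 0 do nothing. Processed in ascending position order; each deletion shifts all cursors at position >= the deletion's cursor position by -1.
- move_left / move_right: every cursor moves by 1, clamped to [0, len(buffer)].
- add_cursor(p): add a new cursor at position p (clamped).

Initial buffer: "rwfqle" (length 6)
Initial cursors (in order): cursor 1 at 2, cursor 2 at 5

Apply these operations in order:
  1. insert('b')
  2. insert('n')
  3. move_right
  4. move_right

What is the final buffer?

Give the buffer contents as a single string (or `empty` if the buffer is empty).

After op 1 (insert('b')): buffer="rwbfqlbe" (len 8), cursors c1@3 c2@7, authorship ..1...2.
After op 2 (insert('n')): buffer="rwbnfqlbne" (len 10), cursors c1@4 c2@9, authorship ..11...22.
After op 3 (move_right): buffer="rwbnfqlbne" (len 10), cursors c1@5 c2@10, authorship ..11...22.
After op 4 (move_right): buffer="rwbnfqlbne" (len 10), cursors c1@6 c2@10, authorship ..11...22.

Answer: rwbnfqlbne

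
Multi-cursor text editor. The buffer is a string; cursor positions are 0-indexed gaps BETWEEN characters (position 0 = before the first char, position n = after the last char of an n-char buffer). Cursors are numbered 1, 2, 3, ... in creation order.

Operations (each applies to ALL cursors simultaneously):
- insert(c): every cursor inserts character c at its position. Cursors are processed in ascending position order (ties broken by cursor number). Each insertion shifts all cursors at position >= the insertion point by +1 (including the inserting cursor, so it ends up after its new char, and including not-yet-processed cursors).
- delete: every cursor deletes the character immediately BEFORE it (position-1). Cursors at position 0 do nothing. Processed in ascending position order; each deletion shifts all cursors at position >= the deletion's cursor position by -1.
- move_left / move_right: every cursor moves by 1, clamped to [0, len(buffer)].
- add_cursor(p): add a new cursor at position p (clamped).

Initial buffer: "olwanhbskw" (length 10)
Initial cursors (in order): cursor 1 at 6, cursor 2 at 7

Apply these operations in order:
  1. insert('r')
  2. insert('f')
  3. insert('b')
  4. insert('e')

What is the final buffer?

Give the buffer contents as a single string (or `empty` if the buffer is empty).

After op 1 (insert('r')): buffer="olwanhrbrskw" (len 12), cursors c1@7 c2@9, authorship ......1.2...
After op 2 (insert('f')): buffer="olwanhrfbrfskw" (len 14), cursors c1@8 c2@11, authorship ......11.22...
After op 3 (insert('b')): buffer="olwanhrfbbrfbskw" (len 16), cursors c1@9 c2@13, authorship ......111.222...
After op 4 (insert('e')): buffer="olwanhrfbebrfbeskw" (len 18), cursors c1@10 c2@15, authorship ......1111.2222...

Answer: olwanhrfbebrfbeskw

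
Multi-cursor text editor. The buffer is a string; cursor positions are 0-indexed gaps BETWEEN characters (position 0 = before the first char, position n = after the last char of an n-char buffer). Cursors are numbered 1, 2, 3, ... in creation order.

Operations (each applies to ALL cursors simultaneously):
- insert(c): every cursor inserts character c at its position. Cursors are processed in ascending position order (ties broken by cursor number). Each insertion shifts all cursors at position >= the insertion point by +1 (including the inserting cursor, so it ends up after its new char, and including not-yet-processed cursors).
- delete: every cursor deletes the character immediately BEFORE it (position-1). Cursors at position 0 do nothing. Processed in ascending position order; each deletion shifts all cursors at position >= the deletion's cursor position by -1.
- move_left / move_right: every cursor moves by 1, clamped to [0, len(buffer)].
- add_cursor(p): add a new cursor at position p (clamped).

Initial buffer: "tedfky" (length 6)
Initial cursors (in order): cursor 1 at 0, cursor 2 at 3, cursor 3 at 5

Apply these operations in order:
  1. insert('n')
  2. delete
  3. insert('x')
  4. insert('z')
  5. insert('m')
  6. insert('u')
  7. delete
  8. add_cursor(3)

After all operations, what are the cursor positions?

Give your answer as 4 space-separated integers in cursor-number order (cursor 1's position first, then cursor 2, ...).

Answer: 3 9 14 3

Derivation:
After op 1 (insert('n')): buffer="ntednfkny" (len 9), cursors c1@1 c2@5 c3@8, authorship 1...2..3.
After op 2 (delete): buffer="tedfky" (len 6), cursors c1@0 c2@3 c3@5, authorship ......
After op 3 (insert('x')): buffer="xtedxfkxy" (len 9), cursors c1@1 c2@5 c3@8, authorship 1...2..3.
After op 4 (insert('z')): buffer="xztedxzfkxzy" (len 12), cursors c1@2 c2@7 c3@11, authorship 11...22..33.
After op 5 (insert('m')): buffer="xzmtedxzmfkxzmy" (len 15), cursors c1@3 c2@9 c3@14, authorship 111...222..333.
After op 6 (insert('u')): buffer="xzmutedxzmufkxzmuy" (len 18), cursors c1@4 c2@11 c3@17, authorship 1111...2222..3333.
After op 7 (delete): buffer="xzmtedxzmfkxzmy" (len 15), cursors c1@3 c2@9 c3@14, authorship 111...222..333.
After op 8 (add_cursor(3)): buffer="xzmtedxzmfkxzmy" (len 15), cursors c1@3 c4@3 c2@9 c3@14, authorship 111...222..333.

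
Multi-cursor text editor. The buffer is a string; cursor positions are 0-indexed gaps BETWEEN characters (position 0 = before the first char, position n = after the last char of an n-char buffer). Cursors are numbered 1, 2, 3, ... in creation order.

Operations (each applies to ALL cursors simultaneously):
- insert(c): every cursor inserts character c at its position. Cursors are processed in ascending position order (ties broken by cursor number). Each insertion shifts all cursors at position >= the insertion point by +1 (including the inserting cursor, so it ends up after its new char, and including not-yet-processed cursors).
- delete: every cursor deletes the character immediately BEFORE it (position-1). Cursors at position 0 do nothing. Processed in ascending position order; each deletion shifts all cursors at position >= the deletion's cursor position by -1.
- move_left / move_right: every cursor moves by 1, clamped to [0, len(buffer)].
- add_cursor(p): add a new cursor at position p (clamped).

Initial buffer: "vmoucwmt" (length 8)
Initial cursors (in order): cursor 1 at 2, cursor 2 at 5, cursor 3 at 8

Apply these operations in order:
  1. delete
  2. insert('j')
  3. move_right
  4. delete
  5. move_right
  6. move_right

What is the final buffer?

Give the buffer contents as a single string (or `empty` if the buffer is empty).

Answer: vjujm

Derivation:
After op 1 (delete): buffer="vouwm" (len 5), cursors c1@1 c2@3 c3@5, authorship .....
After op 2 (insert('j')): buffer="vjoujwmj" (len 8), cursors c1@2 c2@5 c3@8, authorship .1..2..3
After op 3 (move_right): buffer="vjoujwmj" (len 8), cursors c1@3 c2@6 c3@8, authorship .1..2..3
After op 4 (delete): buffer="vjujm" (len 5), cursors c1@2 c2@4 c3@5, authorship .1.2.
After op 5 (move_right): buffer="vjujm" (len 5), cursors c1@3 c2@5 c3@5, authorship .1.2.
After op 6 (move_right): buffer="vjujm" (len 5), cursors c1@4 c2@5 c3@5, authorship .1.2.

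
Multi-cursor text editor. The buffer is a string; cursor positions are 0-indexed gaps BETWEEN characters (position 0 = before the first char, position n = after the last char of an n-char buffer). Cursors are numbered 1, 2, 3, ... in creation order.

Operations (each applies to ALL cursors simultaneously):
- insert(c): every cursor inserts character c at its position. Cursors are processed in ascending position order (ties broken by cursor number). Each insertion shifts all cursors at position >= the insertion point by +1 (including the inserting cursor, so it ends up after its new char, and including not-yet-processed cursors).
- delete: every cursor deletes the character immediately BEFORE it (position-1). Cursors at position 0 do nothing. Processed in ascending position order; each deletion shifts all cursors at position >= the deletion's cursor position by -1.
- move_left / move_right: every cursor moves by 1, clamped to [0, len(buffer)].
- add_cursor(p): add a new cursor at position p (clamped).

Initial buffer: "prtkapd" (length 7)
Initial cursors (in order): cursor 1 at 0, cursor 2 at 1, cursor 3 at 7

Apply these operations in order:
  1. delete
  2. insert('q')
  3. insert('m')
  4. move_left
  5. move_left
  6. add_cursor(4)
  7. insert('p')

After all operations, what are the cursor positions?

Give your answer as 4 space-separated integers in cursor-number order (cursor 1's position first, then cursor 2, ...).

Answer: 4 4 13 7

Derivation:
After op 1 (delete): buffer="rtkap" (len 5), cursors c1@0 c2@0 c3@5, authorship .....
After op 2 (insert('q')): buffer="qqrtkapq" (len 8), cursors c1@2 c2@2 c3@8, authorship 12.....3
After op 3 (insert('m')): buffer="qqmmrtkapqm" (len 11), cursors c1@4 c2@4 c3@11, authorship 1212.....33
After op 4 (move_left): buffer="qqmmrtkapqm" (len 11), cursors c1@3 c2@3 c3@10, authorship 1212.....33
After op 5 (move_left): buffer="qqmmrtkapqm" (len 11), cursors c1@2 c2@2 c3@9, authorship 1212.....33
After op 6 (add_cursor(4)): buffer="qqmmrtkapqm" (len 11), cursors c1@2 c2@2 c4@4 c3@9, authorship 1212.....33
After op 7 (insert('p')): buffer="qqppmmprtkappqm" (len 15), cursors c1@4 c2@4 c4@7 c3@13, authorship 1212124.....333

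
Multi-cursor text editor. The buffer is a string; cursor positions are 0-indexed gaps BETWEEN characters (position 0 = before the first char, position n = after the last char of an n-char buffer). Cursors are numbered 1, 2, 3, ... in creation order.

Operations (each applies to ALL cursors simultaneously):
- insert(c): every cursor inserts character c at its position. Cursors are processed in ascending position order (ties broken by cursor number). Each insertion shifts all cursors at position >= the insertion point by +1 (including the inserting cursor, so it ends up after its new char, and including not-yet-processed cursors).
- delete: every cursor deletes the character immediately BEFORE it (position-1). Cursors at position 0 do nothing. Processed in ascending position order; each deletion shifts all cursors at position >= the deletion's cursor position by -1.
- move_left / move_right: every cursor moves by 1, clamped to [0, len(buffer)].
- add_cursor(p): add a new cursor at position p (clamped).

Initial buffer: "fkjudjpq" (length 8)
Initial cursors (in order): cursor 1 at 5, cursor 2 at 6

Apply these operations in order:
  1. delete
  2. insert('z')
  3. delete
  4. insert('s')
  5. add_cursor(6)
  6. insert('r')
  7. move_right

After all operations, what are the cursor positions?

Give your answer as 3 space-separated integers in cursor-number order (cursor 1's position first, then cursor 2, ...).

After op 1 (delete): buffer="fkjupq" (len 6), cursors c1@4 c2@4, authorship ......
After op 2 (insert('z')): buffer="fkjuzzpq" (len 8), cursors c1@6 c2@6, authorship ....12..
After op 3 (delete): buffer="fkjupq" (len 6), cursors c1@4 c2@4, authorship ......
After op 4 (insert('s')): buffer="fkjusspq" (len 8), cursors c1@6 c2@6, authorship ....12..
After op 5 (add_cursor(6)): buffer="fkjusspq" (len 8), cursors c1@6 c2@6 c3@6, authorship ....12..
After op 6 (insert('r')): buffer="fkjussrrrpq" (len 11), cursors c1@9 c2@9 c3@9, authorship ....12123..
After op 7 (move_right): buffer="fkjussrrrpq" (len 11), cursors c1@10 c2@10 c3@10, authorship ....12123..

Answer: 10 10 10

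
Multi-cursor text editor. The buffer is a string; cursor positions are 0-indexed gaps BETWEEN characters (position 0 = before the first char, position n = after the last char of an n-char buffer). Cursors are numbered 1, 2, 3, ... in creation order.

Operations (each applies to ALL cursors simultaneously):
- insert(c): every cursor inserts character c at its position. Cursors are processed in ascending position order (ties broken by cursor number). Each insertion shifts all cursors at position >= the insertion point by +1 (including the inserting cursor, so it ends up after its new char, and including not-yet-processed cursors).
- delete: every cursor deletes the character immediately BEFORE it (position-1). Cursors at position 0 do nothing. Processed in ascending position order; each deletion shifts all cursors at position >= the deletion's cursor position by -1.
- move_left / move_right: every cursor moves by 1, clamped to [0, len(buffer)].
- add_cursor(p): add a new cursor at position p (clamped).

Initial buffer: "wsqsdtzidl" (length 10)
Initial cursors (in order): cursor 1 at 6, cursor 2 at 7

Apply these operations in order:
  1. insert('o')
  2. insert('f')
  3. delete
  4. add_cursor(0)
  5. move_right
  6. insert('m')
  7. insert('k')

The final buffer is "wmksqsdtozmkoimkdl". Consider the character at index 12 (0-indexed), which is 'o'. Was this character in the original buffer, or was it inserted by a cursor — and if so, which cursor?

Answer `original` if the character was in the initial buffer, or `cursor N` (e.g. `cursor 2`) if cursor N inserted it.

Answer: cursor 2

Derivation:
After op 1 (insert('o')): buffer="wsqsdtozoidl" (len 12), cursors c1@7 c2@9, authorship ......1.2...
After op 2 (insert('f')): buffer="wsqsdtofzofidl" (len 14), cursors c1@8 c2@11, authorship ......11.22...
After op 3 (delete): buffer="wsqsdtozoidl" (len 12), cursors c1@7 c2@9, authorship ......1.2...
After op 4 (add_cursor(0)): buffer="wsqsdtozoidl" (len 12), cursors c3@0 c1@7 c2@9, authorship ......1.2...
After op 5 (move_right): buffer="wsqsdtozoidl" (len 12), cursors c3@1 c1@8 c2@10, authorship ......1.2...
After op 6 (insert('m')): buffer="wmsqsdtozmoimdl" (len 15), cursors c3@2 c1@10 c2@13, authorship .3.....1.12.2..
After op 7 (insert('k')): buffer="wmksqsdtozmkoimkdl" (len 18), cursors c3@3 c1@12 c2@16, authorship .33.....1.112.22..
Authorship (.=original, N=cursor N): . 3 3 . . . . . 1 . 1 1 2 . 2 2 . .
Index 12: author = 2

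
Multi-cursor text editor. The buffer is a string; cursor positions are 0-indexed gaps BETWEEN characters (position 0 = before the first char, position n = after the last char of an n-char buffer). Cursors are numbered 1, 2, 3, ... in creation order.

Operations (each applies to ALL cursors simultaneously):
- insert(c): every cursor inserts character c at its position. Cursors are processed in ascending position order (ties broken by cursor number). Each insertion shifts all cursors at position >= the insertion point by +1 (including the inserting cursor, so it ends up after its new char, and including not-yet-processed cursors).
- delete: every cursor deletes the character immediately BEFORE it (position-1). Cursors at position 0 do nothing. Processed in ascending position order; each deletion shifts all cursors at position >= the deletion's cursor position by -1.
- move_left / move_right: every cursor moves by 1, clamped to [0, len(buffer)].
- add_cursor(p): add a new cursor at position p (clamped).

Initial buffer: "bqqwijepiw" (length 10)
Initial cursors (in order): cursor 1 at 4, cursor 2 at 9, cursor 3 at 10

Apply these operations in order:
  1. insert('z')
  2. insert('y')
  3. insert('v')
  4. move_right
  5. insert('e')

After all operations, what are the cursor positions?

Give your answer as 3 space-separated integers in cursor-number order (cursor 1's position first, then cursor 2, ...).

Answer: 9 18 22

Derivation:
After op 1 (insert('z')): buffer="bqqwzijepizwz" (len 13), cursors c1@5 c2@11 c3@13, authorship ....1.....2.3
After op 2 (insert('y')): buffer="bqqwzyijepizywzy" (len 16), cursors c1@6 c2@13 c3@16, authorship ....11.....22.33
After op 3 (insert('v')): buffer="bqqwzyvijepizyvwzyv" (len 19), cursors c1@7 c2@15 c3@19, authorship ....111.....222.333
After op 4 (move_right): buffer="bqqwzyvijepizyvwzyv" (len 19), cursors c1@8 c2@16 c3@19, authorship ....111.....222.333
After op 5 (insert('e')): buffer="bqqwzyviejepizyvwezyve" (len 22), cursors c1@9 c2@18 c3@22, authorship ....111.1....222.23333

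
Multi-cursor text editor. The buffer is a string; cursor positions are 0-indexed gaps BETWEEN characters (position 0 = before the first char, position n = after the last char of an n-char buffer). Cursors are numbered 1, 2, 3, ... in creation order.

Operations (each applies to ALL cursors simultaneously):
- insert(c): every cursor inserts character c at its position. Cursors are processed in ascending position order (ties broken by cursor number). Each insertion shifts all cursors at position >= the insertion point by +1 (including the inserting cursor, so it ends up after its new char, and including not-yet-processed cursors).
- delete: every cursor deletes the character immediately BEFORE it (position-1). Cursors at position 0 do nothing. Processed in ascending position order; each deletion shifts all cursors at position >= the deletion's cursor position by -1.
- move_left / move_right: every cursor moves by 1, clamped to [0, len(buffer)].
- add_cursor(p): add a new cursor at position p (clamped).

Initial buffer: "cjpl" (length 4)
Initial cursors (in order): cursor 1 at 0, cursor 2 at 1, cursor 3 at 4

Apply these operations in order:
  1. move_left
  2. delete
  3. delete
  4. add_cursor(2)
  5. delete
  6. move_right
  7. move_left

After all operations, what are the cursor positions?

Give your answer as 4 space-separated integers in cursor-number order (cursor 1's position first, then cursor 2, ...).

Answer: 0 0 0 0

Derivation:
After op 1 (move_left): buffer="cjpl" (len 4), cursors c1@0 c2@0 c3@3, authorship ....
After op 2 (delete): buffer="cjl" (len 3), cursors c1@0 c2@0 c3@2, authorship ...
After op 3 (delete): buffer="cl" (len 2), cursors c1@0 c2@0 c3@1, authorship ..
After op 4 (add_cursor(2)): buffer="cl" (len 2), cursors c1@0 c2@0 c3@1 c4@2, authorship ..
After op 5 (delete): buffer="" (len 0), cursors c1@0 c2@0 c3@0 c4@0, authorship 
After op 6 (move_right): buffer="" (len 0), cursors c1@0 c2@0 c3@0 c4@0, authorship 
After op 7 (move_left): buffer="" (len 0), cursors c1@0 c2@0 c3@0 c4@0, authorship 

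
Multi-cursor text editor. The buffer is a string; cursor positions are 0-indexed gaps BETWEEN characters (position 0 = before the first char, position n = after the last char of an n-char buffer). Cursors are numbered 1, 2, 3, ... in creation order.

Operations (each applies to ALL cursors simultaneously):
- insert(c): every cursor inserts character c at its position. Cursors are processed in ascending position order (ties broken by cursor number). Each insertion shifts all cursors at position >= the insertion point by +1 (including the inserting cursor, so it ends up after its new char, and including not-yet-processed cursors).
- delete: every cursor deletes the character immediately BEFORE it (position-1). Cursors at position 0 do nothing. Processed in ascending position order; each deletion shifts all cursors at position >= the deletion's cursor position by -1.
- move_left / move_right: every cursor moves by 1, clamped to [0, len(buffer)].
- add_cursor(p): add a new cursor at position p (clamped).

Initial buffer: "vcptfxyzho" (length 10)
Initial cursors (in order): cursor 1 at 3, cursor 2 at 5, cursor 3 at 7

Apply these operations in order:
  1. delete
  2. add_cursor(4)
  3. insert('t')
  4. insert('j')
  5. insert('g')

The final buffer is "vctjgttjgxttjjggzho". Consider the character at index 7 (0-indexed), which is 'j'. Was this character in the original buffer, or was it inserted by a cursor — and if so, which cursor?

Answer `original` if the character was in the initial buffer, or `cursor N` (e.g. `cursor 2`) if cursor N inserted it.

After op 1 (delete): buffer="vctxzho" (len 7), cursors c1@2 c2@3 c3@4, authorship .......
After op 2 (add_cursor(4)): buffer="vctxzho" (len 7), cursors c1@2 c2@3 c3@4 c4@4, authorship .......
After op 3 (insert('t')): buffer="vctttxttzho" (len 11), cursors c1@3 c2@5 c3@8 c4@8, authorship ..1.2.34...
After op 4 (insert('j')): buffer="vctjttjxttjjzho" (len 15), cursors c1@4 c2@7 c3@12 c4@12, authorship ..11.22.3434...
After op 5 (insert('g')): buffer="vctjgttjgxttjjggzho" (len 19), cursors c1@5 c2@9 c3@16 c4@16, authorship ..111.222.343434...
Authorship (.=original, N=cursor N): . . 1 1 1 . 2 2 2 . 3 4 3 4 3 4 . . .
Index 7: author = 2

Answer: cursor 2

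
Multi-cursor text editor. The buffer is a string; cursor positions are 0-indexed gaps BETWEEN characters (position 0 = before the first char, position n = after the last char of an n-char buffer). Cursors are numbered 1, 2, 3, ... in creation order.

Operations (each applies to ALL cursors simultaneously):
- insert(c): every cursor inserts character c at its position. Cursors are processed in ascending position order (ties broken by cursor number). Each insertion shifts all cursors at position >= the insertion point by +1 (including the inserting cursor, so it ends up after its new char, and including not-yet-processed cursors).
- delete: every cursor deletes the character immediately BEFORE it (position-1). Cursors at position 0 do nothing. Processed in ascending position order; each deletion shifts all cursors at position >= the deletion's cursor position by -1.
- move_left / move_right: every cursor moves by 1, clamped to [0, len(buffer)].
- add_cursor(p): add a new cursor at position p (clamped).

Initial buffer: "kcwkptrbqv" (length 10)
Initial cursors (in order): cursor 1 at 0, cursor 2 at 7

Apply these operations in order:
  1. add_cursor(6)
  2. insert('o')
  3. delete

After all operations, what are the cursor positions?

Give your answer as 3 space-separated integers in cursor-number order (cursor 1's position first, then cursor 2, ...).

After op 1 (add_cursor(6)): buffer="kcwkptrbqv" (len 10), cursors c1@0 c3@6 c2@7, authorship ..........
After op 2 (insert('o')): buffer="okcwkptorobqv" (len 13), cursors c1@1 c3@8 c2@10, authorship 1......3.2...
After op 3 (delete): buffer="kcwkptrbqv" (len 10), cursors c1@0 c3@6 c2@7, authorship ..........

Answer: 0 7 6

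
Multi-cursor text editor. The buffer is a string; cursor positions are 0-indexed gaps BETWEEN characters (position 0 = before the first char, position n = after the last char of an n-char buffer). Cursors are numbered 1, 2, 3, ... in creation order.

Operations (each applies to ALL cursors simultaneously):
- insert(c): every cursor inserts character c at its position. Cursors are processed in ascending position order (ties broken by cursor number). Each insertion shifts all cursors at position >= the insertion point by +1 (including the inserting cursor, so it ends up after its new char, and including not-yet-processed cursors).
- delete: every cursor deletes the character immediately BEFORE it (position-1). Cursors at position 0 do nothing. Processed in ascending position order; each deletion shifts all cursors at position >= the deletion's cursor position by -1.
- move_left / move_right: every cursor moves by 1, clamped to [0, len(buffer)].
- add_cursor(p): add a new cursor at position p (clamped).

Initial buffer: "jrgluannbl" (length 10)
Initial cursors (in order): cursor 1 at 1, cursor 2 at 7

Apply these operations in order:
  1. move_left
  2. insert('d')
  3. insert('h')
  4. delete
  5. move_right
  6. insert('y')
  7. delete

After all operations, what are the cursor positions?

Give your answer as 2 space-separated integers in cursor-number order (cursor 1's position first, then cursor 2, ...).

After op 1 (move_left): buffer="jrgluannbl" (len 10), cursors c1@0 c2@6, authorship ..........
After op 2 (insert('d')): buffer="djrgluadnnbl" (len 12), cursors c1@1 c2@8, authorship 1......2....
After op 3 (insert('h')): buffer="dhjrgluadhnnbl" (len 14), cursors c1@2 c2@10, authorship 11......22....
After op 4 (delete): buffer="djrgluadnnbl" (len 12), cursors c1@1 c2@8, authorship 1......2....
After op 5 (move_right): buffer="djrgluadnnbl" (len 12), cursors c1@2 c2@9, authorship 1......2....
After op 6 (insert('y')): buffer="djyrgluadnynbl" (len 14), cursors c1@3 c2@11, authorship 1.1.....2.2...
After op 7 (delete): buffer="djrgluadnnbl" (len 12), cursors c1@2 c2@9, authorship 1......2....

Answer: 2 9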